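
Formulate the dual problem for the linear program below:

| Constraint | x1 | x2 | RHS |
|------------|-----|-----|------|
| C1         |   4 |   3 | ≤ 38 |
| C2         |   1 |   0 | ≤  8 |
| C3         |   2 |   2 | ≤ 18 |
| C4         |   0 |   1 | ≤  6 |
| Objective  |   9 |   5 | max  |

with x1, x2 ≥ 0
Minimize: z = 38y1 + 8y2 + 18y3 + 6y4

Subject to:
  C1: -4y1 - y2 - 2y3 ≤ -9
  C2: -3y1 - 2y3 - y4 ≤ -5
  y1, y2, y3, y4 ≥ 0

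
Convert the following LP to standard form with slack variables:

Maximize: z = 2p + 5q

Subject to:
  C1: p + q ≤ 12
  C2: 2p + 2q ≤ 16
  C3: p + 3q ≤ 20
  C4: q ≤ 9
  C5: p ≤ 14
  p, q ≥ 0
max z = 2p + 5q

s.t.
  p + q + s1 = 12
  2p + 2q + s2 = 16
  p + 3q + s3 = 20
  q + s4 = 9
  p + s5 = 14
  p, q, s1, s2, s3, s4, s5 ≥ 0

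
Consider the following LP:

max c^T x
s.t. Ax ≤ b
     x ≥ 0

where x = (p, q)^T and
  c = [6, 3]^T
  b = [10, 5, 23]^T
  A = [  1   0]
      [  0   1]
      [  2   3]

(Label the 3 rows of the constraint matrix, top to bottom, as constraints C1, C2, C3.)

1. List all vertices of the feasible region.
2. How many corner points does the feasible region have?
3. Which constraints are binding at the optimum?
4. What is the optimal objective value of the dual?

1. (0, 0), (10, 0), (10, 1), (4, 5), (0, 5)
2. 5
3. C1, C3
4. 63 (by strong duality, equal to the primal optimum)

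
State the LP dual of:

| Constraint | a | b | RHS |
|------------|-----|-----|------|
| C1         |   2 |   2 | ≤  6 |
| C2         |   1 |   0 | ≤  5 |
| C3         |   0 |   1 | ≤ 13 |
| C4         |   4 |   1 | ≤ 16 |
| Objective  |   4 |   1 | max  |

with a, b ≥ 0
Minimize: z = 6y1 + 5y2 + 13y3 + 16y4

Subject to:
  C1: -2y1 - y2 - 4y4 ≤ -4
  C2: -2y1 - y3 - y4 ≤ -1
  y1, y2, y3, y4 ≥ 0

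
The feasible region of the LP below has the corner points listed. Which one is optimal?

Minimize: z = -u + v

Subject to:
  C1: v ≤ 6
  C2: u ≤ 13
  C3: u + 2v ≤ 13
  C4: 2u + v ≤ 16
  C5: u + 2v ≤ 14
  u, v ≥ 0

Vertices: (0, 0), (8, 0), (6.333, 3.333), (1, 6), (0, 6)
Evaluating z = -u + v at each vertex:
  (0, 0): z = 0
  (8, 0): z = -8
  (6.333, 3.333): z = -3
  (1, 6): z = 5
  (0, 6): z = 6

The smallest value is z = -8, attained at (8, 0).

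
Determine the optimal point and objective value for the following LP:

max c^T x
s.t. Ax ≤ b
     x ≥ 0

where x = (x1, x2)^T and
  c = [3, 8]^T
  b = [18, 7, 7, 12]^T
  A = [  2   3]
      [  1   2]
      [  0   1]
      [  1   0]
Each vertex is the intersection of two constraint boundaries that also satisfies all remaining constraints:
  x1 = 0 and x2 = 0 → (0, 0)
  x1 + 2x2 = 7 and x2 = 0 → (7, 0)
  x1 + 2x2 = 7 and x1 = 0 → (0, 3.5)

Evaluating z = 3x1 + 8x2 at each vertex:
  (0, 0): z = 0
  (7, 0): z = 21
  (0, 3.5): z = 28

The maximum is at (0, 3.5) with z = 28.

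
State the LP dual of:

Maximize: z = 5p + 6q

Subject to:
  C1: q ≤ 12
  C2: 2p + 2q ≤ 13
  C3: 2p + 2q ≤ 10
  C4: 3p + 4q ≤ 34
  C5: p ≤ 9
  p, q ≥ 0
Minimize: z = 12y1 + 13y2 + 10y3 + 34y4 + 9y5

Subject to:
  C1: -2y2 - 2y3 - 3y4 - y5 ≤ -5
  C2: -y1 - 2y2 - 2y3 - 4y4 ≤ -6
  y1, y2, y3, y4, y5 ≥ 0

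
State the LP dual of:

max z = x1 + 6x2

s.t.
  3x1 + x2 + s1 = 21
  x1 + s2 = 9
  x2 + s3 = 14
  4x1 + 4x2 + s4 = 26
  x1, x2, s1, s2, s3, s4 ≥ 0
Minimize: z = 21y1 + 9y2 + 14y3 + 26y4

Subject to:
  C1: -3y1 - y2 - 4y4 ≤ -1
  C2: -y1 - y3 - 4y4 ≤ -6
  y1, y2, y3, y4 ≥ 0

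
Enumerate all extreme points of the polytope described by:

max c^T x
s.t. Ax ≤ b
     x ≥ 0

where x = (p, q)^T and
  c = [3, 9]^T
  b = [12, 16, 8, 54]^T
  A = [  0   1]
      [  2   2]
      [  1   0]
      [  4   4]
Each vertex is the intersection of two constraint boundaries that also satisfies all remaining constraints:
  p = 0 and q = 0 → (0, 0)
  2p + 2q = 16 and p = 8 → (8, 0)
  2p + 2q = 16 and p = 0 → (0, 8)

Vertices: (0, 0), (8, 0), (0, 8)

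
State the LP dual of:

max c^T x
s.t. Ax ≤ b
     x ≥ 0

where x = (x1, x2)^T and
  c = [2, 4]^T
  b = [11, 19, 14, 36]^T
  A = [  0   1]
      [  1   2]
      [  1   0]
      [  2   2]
Minimize: z = 11y1 + 19y2 + 14y3 + 36y4

Subject to:
  C1: -y2 - y3 - 2y4 ≤ -2
  C2: -y1 - 2y2 - 2y4 ≤ -4
  y1, y2, y3, y4 ≥ 0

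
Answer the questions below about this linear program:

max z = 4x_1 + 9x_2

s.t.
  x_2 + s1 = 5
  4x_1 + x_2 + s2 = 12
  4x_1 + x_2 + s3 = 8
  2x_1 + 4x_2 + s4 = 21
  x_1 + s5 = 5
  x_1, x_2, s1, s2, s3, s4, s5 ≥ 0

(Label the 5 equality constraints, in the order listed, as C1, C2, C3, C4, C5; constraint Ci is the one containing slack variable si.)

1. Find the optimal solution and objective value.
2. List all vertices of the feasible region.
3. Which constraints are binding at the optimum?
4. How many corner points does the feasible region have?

1. x_1 = 0.5, x_2 = 5, z = 47
2. (0, 0), (2, 0), (0.7857, 4.857), (0.5, 5), (0, 5)
3. C1, C4
4. 5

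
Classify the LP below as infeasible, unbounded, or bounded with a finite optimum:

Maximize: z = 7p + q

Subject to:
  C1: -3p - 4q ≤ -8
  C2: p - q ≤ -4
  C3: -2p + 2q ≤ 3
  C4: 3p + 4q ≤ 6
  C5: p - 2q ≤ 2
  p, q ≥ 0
C4 requires 3p + 4q ≤ 6, while C1 (-3p - 4q ≤ -8) is equivalent to 3p + 4q ≥ 8. Together they would need 8 ≤ 3p + 4q ≤ 6, which is impossible since 8 > 6. No point satisfies all constraints.

The feasible region is empty; the LP is infeasible.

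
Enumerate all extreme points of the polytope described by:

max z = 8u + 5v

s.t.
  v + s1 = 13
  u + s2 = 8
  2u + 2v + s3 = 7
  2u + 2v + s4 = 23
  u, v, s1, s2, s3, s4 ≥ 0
Each vertex is the intersection of two constraint boundaries that also satisfies all remaining constraints:
  u = 0 and v = 0 → (0, 0)
  2u + 2v = 7 and v = 0 → (3.5, 0)
  2u + 2v = 7 and u = 0 → (0, 3.5)

Vertices: (0, 0), (3.5, 0), (0, 3.5)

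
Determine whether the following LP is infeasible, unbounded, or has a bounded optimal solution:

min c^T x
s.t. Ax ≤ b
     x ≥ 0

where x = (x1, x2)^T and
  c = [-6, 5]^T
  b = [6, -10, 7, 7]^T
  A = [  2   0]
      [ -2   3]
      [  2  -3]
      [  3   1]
One constraint requires 2x1 - 3x2 ≤ 7, while the constraint -2x1 + 3x2 ≤ -10 is equivalent to 2x1 - 3x2 ≥ 10. Together they would need 10 ≤ 2x1 - 3x2 ≤ 7, which is impossible since 10 > 7. No point satisfies all constraints.

The feasible region is empty; the LP is infeasible.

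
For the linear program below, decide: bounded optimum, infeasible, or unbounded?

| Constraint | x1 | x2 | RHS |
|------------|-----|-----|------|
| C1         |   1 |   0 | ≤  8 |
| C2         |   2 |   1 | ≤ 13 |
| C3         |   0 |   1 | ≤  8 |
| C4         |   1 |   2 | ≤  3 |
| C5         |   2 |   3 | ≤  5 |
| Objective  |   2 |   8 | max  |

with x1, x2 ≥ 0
The point (0, 1.5) satisfies every constraint, so the LP is feasible; the constraints give x1 ≤ 8 and x2 ≤ 8, which with x1, x2 ≥ 0 keep the feasible region inside a bounded box. A feasible, bounded LP attains a finite optimum at a vertex.

Evaluating z = 2x1 + 8x2 at each vertex:
  (0, 0): z = 0
  (2.5, 0): z = 5
  (1, 1): z = 10
  (0, 1.5): z = 12

The LP has an optimal solution: (0, 1.5) with z = 12.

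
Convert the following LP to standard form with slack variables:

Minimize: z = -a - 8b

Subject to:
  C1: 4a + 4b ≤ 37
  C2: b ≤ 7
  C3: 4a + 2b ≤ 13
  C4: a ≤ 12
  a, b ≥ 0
min z = -a - 8b

s.t.
  4a + 4b + s1 = 37
  b + s2 = 7
  4a + 2b + s3 = 13
  a + s4 = 12
  a, b, s1, s2, s3, s4 ≥ 0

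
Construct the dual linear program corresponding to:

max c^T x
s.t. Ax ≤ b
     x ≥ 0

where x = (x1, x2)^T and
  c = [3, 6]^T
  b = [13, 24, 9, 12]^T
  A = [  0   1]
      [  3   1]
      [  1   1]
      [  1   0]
Minimize: z = 13y1 + 24y2 + 9y3 + 12y4

Subject to:
  C1: -3y2 - y3 - y4 ≤ -3
  C2: -y1 - y2 - y3 ≤ -6
  y1, y2, y3, y4 ≥ 0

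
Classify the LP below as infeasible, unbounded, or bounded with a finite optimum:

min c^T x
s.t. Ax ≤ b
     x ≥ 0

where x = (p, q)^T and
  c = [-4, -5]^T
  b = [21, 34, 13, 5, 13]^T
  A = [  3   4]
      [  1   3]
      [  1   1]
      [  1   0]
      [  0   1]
The point (5, 1.5) satisfies every constraint, so the LP is feasible; the constraints give p ≤ 5 and q ≤ 13, which with p, q ≥ 0 keep the feasible region inside a bounded box. A feasible, bounded LP attains a finite optimum at a vertex.

Evaluating z = -4p - 5q at each vertex:
  (0, 0): z = 0
  (5, 0): z = -20
  (5, 1.5): z = -27.5
  (0, 5.25): z = -26.25

Bounded optimum: z* = -27.5 at (5, 1.5).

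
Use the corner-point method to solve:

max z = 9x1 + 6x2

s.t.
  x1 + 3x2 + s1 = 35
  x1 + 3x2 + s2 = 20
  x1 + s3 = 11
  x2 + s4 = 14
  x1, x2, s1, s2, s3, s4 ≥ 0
Each vertex is the intersection of two constraint boundaries that also satisfies all remaining constraints:
  x1 = 0 and x2 = 0 → (0, 0)
  x1 = 11 and x2 = 0 → (11, 0)
  x1 + 3x2 = 20 and x1 = 11 → (11, 3)
  x1 + 3x2 = 20 and x1 = 0 → (0, 6.667)

Evaluating z = 9x1 + 6x2 at each vertex:
  (0, 0): z = 0
  (11, 0): z = 99
  (11, 3): z = 117
  (0, 6.667): z = 40

The maximum is at (11, 3) with z = 117.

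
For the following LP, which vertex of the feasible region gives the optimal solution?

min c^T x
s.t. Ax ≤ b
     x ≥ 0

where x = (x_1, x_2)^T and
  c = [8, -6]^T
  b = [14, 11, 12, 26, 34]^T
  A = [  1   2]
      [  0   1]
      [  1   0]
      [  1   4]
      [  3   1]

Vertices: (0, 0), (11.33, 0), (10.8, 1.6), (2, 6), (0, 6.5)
Evaluating z = 8x_1 - 6x_2 at each vertex:
  (0, 0): z = 0
  (11.33, 0): z = 90.67
  (10.8, 1.6): z = 76.8
  (2, 6): z = -20
  (0, 6.5): z = -39

The smallest value is z = -39, attained at (0, 6.5).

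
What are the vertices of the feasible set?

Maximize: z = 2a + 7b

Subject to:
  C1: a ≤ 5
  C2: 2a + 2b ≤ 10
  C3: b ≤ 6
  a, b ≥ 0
Each vertex is the intersection of two constraint boundaries that also satisfies all remaining constraints:
  a = 0 and b = 0 → (0, 0)
  a = 5 and 2a + 2b = 10 → (5, 0)
  2a + 2b = 10 and a = 0 → (0, 5)

Vertices: (0, 0), (5, 0), (0, 5)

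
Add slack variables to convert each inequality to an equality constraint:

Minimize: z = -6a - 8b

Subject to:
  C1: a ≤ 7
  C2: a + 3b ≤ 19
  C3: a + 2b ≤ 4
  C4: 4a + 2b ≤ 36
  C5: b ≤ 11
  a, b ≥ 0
min z = -6a - 8b

s.t.
  a + s1 = 7
  a + 3b + s2 = 19
  a + 2b + s3 = 4
  4a + 2b + s4 = 36
  b + s5 = 11
  a, b, s1, s2, s3, s4, s5 ≥ 0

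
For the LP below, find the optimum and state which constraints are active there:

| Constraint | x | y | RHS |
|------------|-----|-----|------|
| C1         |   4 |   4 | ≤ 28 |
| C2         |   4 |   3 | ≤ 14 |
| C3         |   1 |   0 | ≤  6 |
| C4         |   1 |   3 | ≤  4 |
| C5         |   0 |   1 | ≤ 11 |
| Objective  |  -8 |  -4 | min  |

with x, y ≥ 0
Optimal: x = 3.5, y = 0
Binding: C2, y ≥ 0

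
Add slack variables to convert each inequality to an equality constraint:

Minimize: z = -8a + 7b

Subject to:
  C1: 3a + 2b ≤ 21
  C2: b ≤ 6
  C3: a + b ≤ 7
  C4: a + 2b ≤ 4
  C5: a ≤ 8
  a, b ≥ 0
min z = -8a + 7b

s.t.
  3a + 2b + s1 = 21
  b + s2 = 6
  a + b + s3 = 7
  a + 2b + s4 = 4
  a + s5 = 8
  a, b, s1, s2, s3, s4, s5 ≥ 0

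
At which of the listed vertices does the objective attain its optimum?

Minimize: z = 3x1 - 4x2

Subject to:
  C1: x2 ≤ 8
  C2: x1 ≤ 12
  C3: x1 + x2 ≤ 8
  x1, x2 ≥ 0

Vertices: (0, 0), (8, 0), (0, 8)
Evaluating z = 3x1 - 4x2 at each vertex:
  (0, 0): z = 0
  (8, 0): z = 24
  (0, 8): z = -32

The smallest value is z = -32, attained at (0, 8).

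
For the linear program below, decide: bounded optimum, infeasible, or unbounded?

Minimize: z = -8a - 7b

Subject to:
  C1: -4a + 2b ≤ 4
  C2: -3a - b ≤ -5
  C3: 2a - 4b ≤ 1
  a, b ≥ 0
Feasible point: (1, 2) satisfies every constraint, so the LP is feasible.
Direction d = (1, 1): for each constraint row a, a·d ≤ 0 —
  (-4)(1) + (2)(1) = -2 ≤ 0
  (-3)(1) + (-1)(1) = -4 ≤ 0
  (2)(1) + (-4)(1) = -2 ≤ 0
and d ≥ 0, so (1, 2) + t·d stays feasible for every t ≥ 0. Along this ray z = -8a - 7b changes by -15 per unit t, so z → −∞.

The LP is unbounded; z can be made arbitrarily small.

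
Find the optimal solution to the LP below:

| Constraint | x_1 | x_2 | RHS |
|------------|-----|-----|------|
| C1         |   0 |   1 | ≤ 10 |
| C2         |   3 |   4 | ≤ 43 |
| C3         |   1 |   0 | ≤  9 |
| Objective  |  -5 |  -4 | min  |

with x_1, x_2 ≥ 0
x_1 = 9, x_2 = 4, z = -61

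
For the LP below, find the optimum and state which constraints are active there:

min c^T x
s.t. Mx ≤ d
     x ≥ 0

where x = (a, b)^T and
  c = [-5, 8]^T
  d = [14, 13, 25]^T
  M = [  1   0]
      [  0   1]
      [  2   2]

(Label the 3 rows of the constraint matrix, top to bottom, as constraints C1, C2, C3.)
Optimal: a = 12.5, b = 0
Binding: C3, b ≥ 0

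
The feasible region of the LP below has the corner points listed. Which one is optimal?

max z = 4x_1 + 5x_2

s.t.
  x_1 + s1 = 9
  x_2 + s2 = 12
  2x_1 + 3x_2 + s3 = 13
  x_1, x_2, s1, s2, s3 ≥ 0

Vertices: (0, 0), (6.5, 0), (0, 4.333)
Evaluating z = 4x_1 + 5x_2 at each vertex:
  (0, 0): z = 0
  (6.5, 0): z = 26
  (0, 4.333): z = 21.67

The largest value is z = 26, attained at (6.5, 0).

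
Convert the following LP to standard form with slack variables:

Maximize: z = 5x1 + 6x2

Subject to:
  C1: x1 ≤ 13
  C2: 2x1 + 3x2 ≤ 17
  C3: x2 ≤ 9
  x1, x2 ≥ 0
max z = 5x1 + 6x2

s.t.
  x1 + s1 = 13
  2x1 + 3x2 + s2 = 17
  x2 + s3 = 9
  x1, x2, s1, s2, s3 ≥ 0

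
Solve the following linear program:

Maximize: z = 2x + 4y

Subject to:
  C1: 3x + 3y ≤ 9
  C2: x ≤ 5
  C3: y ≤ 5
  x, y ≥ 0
x = 0, y = 3, z = 12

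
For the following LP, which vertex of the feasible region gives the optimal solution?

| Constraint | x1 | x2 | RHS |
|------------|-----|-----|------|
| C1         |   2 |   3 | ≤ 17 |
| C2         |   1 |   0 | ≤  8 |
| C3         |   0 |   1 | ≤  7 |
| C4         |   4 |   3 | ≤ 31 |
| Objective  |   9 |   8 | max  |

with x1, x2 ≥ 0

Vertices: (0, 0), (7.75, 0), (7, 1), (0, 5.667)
Evaluating z = 9x1 + 8x2 at each vertex:
  (0, 0): z = 0
  (7.75, 0): z = 69.75
  (7, 1): z = 71
  (0, 5.667): z = 45.33

The largest value is z = 71, attained at (7, 1).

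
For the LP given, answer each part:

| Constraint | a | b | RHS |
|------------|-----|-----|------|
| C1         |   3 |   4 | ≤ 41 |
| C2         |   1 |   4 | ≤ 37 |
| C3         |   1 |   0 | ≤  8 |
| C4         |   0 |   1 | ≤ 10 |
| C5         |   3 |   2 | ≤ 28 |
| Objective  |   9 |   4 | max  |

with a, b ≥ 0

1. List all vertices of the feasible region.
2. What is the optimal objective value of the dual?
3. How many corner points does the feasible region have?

1. (0, 0), (8, 0), (8, 2), (5, 6.5), (2, 8.75), (0, 9.25)
2. 80 (by strong duality, equal to the primal optimum)
3. 6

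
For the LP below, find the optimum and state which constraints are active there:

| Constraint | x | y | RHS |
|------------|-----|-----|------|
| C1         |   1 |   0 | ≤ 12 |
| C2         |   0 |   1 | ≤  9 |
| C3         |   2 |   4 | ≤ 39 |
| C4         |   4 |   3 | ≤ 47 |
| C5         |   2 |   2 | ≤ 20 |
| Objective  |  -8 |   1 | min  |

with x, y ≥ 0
Optimal: x = 10, y = 0
Binding: C5, y ≥ 0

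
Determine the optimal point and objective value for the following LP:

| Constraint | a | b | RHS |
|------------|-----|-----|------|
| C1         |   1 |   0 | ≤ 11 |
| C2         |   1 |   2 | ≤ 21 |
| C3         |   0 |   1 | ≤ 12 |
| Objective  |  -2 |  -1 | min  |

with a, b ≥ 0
Each vertex is the intersection of two constraint boundaries that also satisfies all remaining constraints:
  a = 0 and b = 0 → (0, 0)
  a = 11 and b = 0 → (11, 0)
  a = 11 and a + 2b = 21 → (11, 5)
  a + 2b = 21 and a = 0 → (0, 10.5)

Evaluating z = -2a - b at each vertex:
  (0, 0): z = 0
  (11, 0): z = -22
  (11, 5): z = -27
  (0, 10.5): z = -10.5

The minimum is at (11, 5) with z = -27.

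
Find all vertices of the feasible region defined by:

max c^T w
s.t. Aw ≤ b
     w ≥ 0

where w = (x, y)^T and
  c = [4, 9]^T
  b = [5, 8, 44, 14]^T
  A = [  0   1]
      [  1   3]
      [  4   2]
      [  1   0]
Each vertex is the intersection of two constraint boundaries that also satisfies all remaining constraints:
  x = 0 and y = 0 → (0, 0)
  x + 3y = 8 and y = 0 → (8, 0)
  x + 3y = 8 and x = 0 → (0, 2.667)

Vertices: (0, 0), (8, 0), (0, 2.667)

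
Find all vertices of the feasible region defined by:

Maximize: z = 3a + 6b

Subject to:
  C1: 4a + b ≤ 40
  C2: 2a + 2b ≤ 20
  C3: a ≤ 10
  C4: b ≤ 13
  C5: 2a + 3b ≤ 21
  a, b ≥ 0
Each vertex is the intersection of two constraint boundaries that also satisfies all remaining constraints:
  a = 0 and b = 0 → (0, 0)
  4a + b = 40 and 2a + 2b = 20 → (10, 0)
  2a + 2b = 20 and 2a + 3b = 21 → (9, 1)
  2a + 3b = 21 and a = 0 → (0, 7)

Vertices: (0, 0), (10, 0), (9, 1), (0, 7)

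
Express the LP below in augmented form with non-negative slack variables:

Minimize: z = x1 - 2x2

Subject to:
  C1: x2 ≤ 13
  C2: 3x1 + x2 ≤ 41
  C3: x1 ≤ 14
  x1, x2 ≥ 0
min z = x1 - 2x2

s.t.
  x2 + s1 = 13
  3x1 + x2 + s2 = 41
  x1 + s3 = 14
  x1, x2, s1, s2, s3 ≥ 0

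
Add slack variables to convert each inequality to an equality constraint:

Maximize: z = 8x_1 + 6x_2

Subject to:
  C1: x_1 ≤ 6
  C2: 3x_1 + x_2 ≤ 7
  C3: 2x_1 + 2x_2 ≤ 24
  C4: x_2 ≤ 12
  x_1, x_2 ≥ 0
max z = 8x_1 + 6x_2

s.t.
  x_1 + s1 = 6
  3x_1 + x_2 + s2 = 7
  2x_1 + 2x_2 + s3 = 24
  x_2 + s4 = 12
  x_1, x_2, s1, s2, s3, s4 ≥ 0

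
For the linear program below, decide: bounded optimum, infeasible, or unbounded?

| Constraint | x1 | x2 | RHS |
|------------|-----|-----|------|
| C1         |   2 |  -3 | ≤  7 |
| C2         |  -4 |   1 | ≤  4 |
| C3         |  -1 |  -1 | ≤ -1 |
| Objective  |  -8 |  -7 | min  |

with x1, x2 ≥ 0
Feasible point: (0, 1) satisfies every constraint, so the LP is feasible.
Direction d = (1, 1): for each constraint row a, a·d ≤ 0 —
  (2)(1) + (-3)(1) = -1 ≤ 0
  (-4)(1) + (1)(1) = -3 ≤ 0
  (-1)(1) + (-1)(1) = -2 ≤ 0
and d ≥ 0, so (0, 1) + t·d stays feasible for every t ≥ 0. Along this ray z = -8x1 - 7x2 changes by -15 per unit t, so z → −∞.

The LP is unbounded; z can be made arbitrarily small.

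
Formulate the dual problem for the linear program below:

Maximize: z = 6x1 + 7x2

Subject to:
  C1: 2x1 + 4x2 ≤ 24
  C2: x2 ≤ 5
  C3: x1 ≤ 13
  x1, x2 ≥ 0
Minimize: z = 24y1 + 5y2 + 13y3

Subject to:
  C1: -2y1 - y3 ≤ -6
  C2: -4y1 - y2 ≤ -7
  y1, y2, y3 ≥ 0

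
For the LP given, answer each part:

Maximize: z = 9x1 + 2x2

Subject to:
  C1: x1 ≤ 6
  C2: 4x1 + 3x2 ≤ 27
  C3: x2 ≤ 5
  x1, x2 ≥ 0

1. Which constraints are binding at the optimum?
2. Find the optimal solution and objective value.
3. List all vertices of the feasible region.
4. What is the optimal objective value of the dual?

1. C1, C2
2. x1 = 6, x2 = 1, z = 56
3. (0, 0), (6, 0), (6, 1), (3, 5), (0, 5)
4. 56 (by strong duality, equal to the primal optimum)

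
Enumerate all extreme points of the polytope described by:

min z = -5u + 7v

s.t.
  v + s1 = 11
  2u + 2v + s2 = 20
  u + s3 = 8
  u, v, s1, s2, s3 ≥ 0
Each vertex is the intersection of two constraint boundaries that also satisfies all remaining constraints:
  u = 0 and v = 0 → (0, 0)
  u = 8 and v = 0 → (8, 0)
  2u + 2v = 20 and u = 8 → (8, 2)
  2u + 2v = 20 and u = 0 → (0, 10)

Vertices: (0, 0), (8, 0), (8, 2), (0, 10)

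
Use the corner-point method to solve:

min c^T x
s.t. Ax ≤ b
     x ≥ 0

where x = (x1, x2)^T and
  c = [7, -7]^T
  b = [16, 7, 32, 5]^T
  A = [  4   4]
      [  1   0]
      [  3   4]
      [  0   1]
x1 = 0, x2 = 4, z = -28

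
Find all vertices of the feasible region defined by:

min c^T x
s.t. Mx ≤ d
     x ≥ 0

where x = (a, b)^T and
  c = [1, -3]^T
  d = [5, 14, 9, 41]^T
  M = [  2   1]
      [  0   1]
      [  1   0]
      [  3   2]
Each vertex is the intersection of two constraint boundaries that also satisfies all remaining constraints:
  a = 0 and b = 0 → (0, 0)
  2a + b = 5 and b = 0 → (2.5, 0)
  2a + b = 5 and a = 0 → (0, 5)

Vertices: (0, 0), (2.5, 0), (0, 5)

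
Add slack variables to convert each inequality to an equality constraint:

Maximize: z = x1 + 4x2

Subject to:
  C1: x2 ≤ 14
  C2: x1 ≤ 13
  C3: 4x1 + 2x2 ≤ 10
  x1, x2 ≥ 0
max z = x1 + 4x2

s.t.
  x2 + s1 = 14
  x1 + s2 = 13
  4x1 + 2x2 + s3 = 10
  x1, x2, s1, s2, s3 ≥ 0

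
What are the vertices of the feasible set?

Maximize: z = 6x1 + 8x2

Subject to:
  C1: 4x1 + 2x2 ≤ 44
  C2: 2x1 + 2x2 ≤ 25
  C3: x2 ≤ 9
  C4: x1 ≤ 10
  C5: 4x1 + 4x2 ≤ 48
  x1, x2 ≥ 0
Each vertex is the intersection of two constraint boundaries that also satisfies all remaining constraints:
  x1 = 0 and x2 = 0 → (0, 0)
  x1 = 10 and x2 = 0 → (10, 0)
  4x1 + 2x2 = 44 and x1 = 10 → (10, 2)
  x2 = 9 and 4x1 + 4x2 = 48 → (3, 9)
  x2 = 9 and x1 = 0 → (0, 9)

Vertices: (0, 0), (10, 0), (10, 2), (3, 9), (0, 9)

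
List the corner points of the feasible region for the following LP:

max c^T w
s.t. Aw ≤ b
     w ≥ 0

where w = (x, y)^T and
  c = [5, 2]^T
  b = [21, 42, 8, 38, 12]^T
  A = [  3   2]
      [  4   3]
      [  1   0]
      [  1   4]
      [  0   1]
Each vertex is the intersection of two constraint boundaries that also satisfies all remaining constraints:
  x = 0 and y = 0 → (0, 0)
  3x + 2y = 21 and y = 0 → (7, 0)
  3x + 2y = 21 and x + 4y = 38 → (0.8, 9.3)
  x + 4y = 38 and x = 0 → (0, 9.5)

Vertices: (0, 0), (7, 0), (0.8, 9.3), (0, 9.5)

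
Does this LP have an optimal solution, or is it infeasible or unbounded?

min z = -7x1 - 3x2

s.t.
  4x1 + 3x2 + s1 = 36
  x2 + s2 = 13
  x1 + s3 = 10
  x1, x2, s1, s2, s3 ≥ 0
The point (9, 0) satisfies every constraint, so the LP is feasible; the constraints give x1 ≤ 10 and x2 ≤ 13, which with x1, x2 ≥ 0 keep the feasible region inside a bounded box. A feasible, bounded LP attains a finite optimum at a vertex.

Bounded optimum: z* = -63 at (9, 0).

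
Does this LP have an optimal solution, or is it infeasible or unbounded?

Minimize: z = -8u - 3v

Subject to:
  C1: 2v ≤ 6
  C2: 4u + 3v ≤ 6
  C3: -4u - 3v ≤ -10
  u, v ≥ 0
C2 requires 4u + 3v ≤ 6, while C3 (-4u - 3v ≤ -10) is equivalent to 4u + 3v ≥ 10. Together they would need 10 ≤ 4u + 3v ≤ 6, which is impossible since 10 > 6. No point satisfies all constraints.

Infeasible: no point satisfies all constraints simultaneously.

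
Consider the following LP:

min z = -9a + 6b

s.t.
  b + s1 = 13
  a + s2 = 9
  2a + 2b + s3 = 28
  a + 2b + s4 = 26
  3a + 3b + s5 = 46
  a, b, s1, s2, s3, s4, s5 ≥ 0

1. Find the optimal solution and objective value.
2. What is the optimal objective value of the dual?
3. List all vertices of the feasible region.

1. a = 9, b = 0, z = -81
2. -81 (by strong duality, equal to the primal optimum)
3. (0, 0), (9, 0), (9, 5), (2, 12), (0, 13)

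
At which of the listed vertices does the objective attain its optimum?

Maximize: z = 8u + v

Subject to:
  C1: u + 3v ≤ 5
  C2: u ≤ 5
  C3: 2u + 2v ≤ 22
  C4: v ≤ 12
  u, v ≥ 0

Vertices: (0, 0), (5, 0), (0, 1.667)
(5, 0) with z = 40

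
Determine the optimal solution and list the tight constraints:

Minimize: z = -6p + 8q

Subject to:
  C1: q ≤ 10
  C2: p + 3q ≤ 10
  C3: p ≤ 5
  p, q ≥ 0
Optimal: p = 5, q = 0
Slack at optimum:
  C1: slack = 10
  C2: slack = 5
  C3: slack = 0 (binding)
  p ≥ 0: p = 5
  q ≥ 0: q = 0 (binding)
Binding constraints: C3, q ≥ 0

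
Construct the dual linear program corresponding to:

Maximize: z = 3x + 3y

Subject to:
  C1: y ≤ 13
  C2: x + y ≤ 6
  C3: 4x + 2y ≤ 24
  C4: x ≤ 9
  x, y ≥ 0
Minimize: z = 13y1 + 6y2 + 24y3 + 9y4

Subject to:
  C1: -y2 - 4y3 - y4 ≤ -3
  C2: -y1 - y2 - 2y3 ≤ -3
  y1, y2, y3, y4 ≥ 0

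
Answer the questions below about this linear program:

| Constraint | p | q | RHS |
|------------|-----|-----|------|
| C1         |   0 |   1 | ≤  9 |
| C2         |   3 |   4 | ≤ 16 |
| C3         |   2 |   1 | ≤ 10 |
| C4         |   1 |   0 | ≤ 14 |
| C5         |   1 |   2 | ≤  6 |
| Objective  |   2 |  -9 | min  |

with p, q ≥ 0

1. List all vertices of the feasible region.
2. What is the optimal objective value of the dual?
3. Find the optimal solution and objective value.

1. (0, 0), (5, 0), (4.8, 0.4), (4, 1), (0, 3)
2. -27 (by strong duality, equal to the primal optimum)
3. p = 0, q = 3, z = -27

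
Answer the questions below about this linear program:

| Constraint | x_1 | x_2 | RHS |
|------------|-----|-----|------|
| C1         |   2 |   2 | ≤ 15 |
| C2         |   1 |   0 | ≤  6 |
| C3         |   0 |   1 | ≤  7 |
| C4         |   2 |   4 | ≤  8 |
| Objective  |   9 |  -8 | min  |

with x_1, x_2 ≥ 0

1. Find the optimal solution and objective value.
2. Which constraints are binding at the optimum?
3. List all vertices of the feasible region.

1. x_1 = 0, x_2 = 2, z = -16
2. C4, x_1 ≥ 0
3. (0, 0), (4, 0), (0, 2)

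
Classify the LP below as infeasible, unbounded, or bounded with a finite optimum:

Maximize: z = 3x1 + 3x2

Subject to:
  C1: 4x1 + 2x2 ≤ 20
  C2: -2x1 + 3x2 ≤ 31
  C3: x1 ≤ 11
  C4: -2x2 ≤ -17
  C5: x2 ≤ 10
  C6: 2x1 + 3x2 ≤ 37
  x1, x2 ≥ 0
The point (0, 10) satisfies every constraint, so the LP is feasible; the constraints give x1 ≤ 11 and x2 ≤ 10, which with x1, x2 ≥ 0 keep the feasible region inside a bounded box. A feasible, bounded LP attains a finite optimum at a vertex.

Feasible with finite optimum z* = 30 at (0, 10).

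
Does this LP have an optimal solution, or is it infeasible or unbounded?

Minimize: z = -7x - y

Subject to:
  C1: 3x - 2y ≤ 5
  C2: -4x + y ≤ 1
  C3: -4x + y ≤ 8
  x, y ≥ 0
Feasible point: (0, 0) satisfies every constraint, so the LP is feasible.
Direction d = (2, 3): for each constraint row a, a·d ≤ 0 —
  (3)(2) + (-2)(3) = 0 ≤ 0
  (-4)(2) + (1)(3) = -5 ≤ 0
  (-4)(2) + (1)(3) = -5 ≤ 0
and d ≥ 0, so (0, 0) + t·d stays feasible for every t ≥ 0. Along this ray z = -7x - y changes by -17 per unit t, so z → −∞.

Unbounded — the objective can decrease without bound over the feasible region.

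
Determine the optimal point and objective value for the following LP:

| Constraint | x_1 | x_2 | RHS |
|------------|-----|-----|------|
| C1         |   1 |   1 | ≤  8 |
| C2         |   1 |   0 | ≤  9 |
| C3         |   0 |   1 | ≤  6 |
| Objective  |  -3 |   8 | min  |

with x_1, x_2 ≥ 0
Each vertex is the intersection of two constraint boundaries that also satisfies all remaining constraints:
  x_1 = 0 and x_2 = 0 → (0, 0)
  x_1 + x_2 = 8 and x_2 = 0 → (8, 0)
  x_1 + x_2 = 8 and x_2 = 6 → (2, 6)
  x_2 = 6 and x_1 = 0 → (0, 6)

Evaluating z = -3x_1 + 8x_2 at each vertex:
  (0, 0): z = 0
  (8, 0): z = -24
  (2, 6): z = 42
  (0, 6): z = 48

The minimum is at (8, 0) with z = -24.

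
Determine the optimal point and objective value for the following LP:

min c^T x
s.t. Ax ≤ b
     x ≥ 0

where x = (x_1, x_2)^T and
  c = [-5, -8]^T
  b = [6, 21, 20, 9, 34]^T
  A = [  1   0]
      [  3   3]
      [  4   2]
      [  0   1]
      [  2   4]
x_1 = 0, x_2 = 7, z = -56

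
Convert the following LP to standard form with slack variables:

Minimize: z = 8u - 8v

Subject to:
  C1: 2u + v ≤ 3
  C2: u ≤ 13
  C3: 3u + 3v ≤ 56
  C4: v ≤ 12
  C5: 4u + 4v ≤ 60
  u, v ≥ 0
min z = 8u - 8v

s.t.
  2u + v + s1 = 3
  u + s2 = 13
  3u + 3v + s3 = 56
  v + s4 = 12
  4u + 4v + s5 = 60
  u, v, s1, s2, s3, s4, s5 ≥ 0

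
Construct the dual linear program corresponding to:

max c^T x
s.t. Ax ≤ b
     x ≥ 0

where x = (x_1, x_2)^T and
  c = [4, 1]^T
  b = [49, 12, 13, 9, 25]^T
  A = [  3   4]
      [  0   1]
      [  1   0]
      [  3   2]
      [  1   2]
Minimize: z = 49y1 + 12y2 + 13y3 + 9y4 + 25y5

Subject to:
  C1: -3y1 - y3 - 3y4 - y5 ≤ -4
  C2: -4y1 - y2 - 2y4 - 2y5 ≤ -1
  y1, y2, y3, y4, y5 ≥ 0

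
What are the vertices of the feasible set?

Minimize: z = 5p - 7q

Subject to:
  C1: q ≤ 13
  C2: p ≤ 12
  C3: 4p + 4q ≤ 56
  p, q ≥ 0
Each vertex is the intersection of two constraint boundaries that also satisfies all remaining constraints:
  p = 0 and q = 0 → (0, 0)
  p = 12 and q = 0 → (12, 0)
  p = 12 and 4p + 4q = 56 → (12, 2)
  q = 13 and 4p + 4q = 56 → (1, 13)
  q = 13 and p = 0 → (0, 13)

Vertices: (0, 0), (12, 0), (12, 2), (1, 13), (0, 13)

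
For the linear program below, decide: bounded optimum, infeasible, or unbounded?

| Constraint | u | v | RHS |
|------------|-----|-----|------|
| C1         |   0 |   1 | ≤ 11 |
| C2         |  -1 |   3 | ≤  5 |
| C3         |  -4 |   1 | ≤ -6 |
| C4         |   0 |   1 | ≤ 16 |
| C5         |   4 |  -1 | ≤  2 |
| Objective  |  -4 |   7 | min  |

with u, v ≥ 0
C5 requires 4u - v ≤ 2, while C3 (-4u + v ≤ -6) is equivalent to 4u - v ≥ 6. Together they would need 6 ≤ 4u - v ≤ 2, which is impossible since 6 > 2. No point satisfies all constraints.

Infeasible: no point satisfies all constraints simultaneously.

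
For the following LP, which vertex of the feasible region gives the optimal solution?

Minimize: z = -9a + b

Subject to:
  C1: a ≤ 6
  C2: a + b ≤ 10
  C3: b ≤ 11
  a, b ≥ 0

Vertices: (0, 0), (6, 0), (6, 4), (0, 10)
(6, 0) with z = -54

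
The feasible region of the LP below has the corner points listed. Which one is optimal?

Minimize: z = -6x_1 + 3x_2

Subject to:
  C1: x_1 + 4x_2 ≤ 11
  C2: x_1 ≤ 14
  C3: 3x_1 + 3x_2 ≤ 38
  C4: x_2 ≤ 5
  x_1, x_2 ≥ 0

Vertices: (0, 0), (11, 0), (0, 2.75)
Evaluating z = -6x_1 + 3x_2 at each vertex:
  (0, 0): z = 0
  (11, 0): z = -66
  (0, 2.75): z = 8.25

The smallest value is z = -66, attained at (11, 0).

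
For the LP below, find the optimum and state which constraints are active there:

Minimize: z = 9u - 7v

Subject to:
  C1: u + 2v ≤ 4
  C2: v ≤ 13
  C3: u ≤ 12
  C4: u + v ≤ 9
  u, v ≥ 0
Optimal: u = 0, v = 2
Binding: C1, u ≥ 0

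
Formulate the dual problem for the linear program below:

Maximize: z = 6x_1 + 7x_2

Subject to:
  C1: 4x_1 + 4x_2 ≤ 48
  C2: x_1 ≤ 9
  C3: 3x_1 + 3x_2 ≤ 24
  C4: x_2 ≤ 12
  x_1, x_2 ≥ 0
Minimize: z = 48y1 + 9y2 + 24y3 + 12y4

Subject to:
  C1: -4y1 - y2 - 3y3 ≤ -6
  C2: -4y1 - 3y3 - y4 ≤ -7
  y1, y2, y3, y4 ≥ 0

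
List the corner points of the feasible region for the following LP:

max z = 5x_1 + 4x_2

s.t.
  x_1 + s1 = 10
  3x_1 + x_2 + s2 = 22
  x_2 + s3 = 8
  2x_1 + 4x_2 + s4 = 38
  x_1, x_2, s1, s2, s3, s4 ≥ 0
Each vertex is the intersection of two constraint boundaries that also satisfies all remaining constraints:
  x_1 = 0 and x_2 = 0 → (0, 0)
  3x_1 + x_2 = 22 and x_2 = 0 → (7.333, 0)
  3x_1 + x_2 = 22 and 2x_1 + 4x_2 = 38 → (5, 7)
  x_2 = 8 and 2x_1 + 4x_2 = 38 → (3, 8)
  x_2 = 8 and x_1 = 0 → (0, 8)

Vertices: (0, 0), (7.333, 0), (5, 7), (3, 8), (0, 8)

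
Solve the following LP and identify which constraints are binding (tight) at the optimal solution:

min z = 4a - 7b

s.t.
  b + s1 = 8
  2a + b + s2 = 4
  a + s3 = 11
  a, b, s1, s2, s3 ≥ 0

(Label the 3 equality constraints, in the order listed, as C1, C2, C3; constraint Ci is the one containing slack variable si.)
Optimal: a = 0, b = 4
Binding: C2, a ≥ 0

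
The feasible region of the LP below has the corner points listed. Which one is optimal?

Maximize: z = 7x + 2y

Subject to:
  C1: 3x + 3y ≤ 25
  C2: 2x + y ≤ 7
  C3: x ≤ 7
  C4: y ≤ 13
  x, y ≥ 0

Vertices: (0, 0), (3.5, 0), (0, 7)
(3.5, 0) with z = 24.5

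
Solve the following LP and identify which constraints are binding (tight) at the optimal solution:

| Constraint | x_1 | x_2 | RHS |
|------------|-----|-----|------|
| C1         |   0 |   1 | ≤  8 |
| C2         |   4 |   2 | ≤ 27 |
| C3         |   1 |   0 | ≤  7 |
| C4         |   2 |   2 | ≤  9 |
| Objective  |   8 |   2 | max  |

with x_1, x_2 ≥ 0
Optimal: x_1 = 4.5, x_2 = 0
Slack at optimum:
  C1: slack = 8
  C2: slack = 9
  C3: slack = 2.5
  C4: slack = 0 (binding)
  x_1 ≥ 0: x_1 = 4.5
  x_2 ≥ 0: x_2 = 0 (binding)
Binding constraints: C4, x_2 ≥ 0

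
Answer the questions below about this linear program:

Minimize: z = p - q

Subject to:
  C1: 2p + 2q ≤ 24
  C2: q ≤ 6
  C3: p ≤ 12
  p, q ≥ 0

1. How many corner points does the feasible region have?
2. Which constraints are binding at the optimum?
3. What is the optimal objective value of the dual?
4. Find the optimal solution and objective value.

1. 4
2. C2, p ≥ 0
3. -6 (by strong duality, equal to the primal optimum)
4. p = 0, q = 6, z = -6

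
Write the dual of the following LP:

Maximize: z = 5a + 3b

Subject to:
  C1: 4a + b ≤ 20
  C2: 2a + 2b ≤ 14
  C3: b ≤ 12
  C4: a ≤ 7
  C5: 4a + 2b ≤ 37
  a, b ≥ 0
Minimize: z = 20y1 + 14y2 + 12y3 + 7y4 + 37y5

Subject to:
  C1: -4y1 - 2y2 - y4 - 4y5 ≤ -5
  C2: -y1 - 2y2 - y3 - 2y5 ≤ -3
  y1, y2, y3, y4, y5 ≥ 0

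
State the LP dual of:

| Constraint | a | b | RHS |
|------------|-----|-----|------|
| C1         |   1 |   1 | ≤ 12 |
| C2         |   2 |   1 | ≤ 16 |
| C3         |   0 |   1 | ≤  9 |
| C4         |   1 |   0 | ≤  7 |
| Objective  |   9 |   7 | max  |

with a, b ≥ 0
Minimize: z = 12y1 + 16y2 + 9y3 + 7y4

Subject to:
  C1: -y1 - 2y2 - y4 ≤ -9
  C2: -y1 - y2 - y3 ≤ -7
  y1, y2, y3, y4 ≥ 0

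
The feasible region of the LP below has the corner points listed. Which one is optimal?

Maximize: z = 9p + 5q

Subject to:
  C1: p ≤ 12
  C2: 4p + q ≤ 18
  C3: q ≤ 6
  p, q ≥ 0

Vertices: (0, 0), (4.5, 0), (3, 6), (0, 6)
Evaluating z = 9p + 5q at each vertex:
  (0, 0): z = 0
  (4.5, 0): z = 40.5
  (3, 6): z = 57
  (0, 6): z = 30

The largest value is z = 57, attained at (3, 6).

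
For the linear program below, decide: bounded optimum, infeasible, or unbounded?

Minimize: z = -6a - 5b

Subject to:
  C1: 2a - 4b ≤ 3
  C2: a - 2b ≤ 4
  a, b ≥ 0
Feasible point: (0, 0) satisfies every constraint, so the LP is feasible.
Direction d = (0, 1): for each constraint row a, a·d ≤ 0 —
  (2)(0) + (-4)(1) = -4 ≤ 0
  (1)(0) + (-2)(1) = -2 ≤ 0
and d ≥ 0, so (0, 0) + t·d stays feasible for every t ≥ 0. Along this ray z = -6a - 5b changes by -5 per unit t, so z → −∞.

The LP is unbounded; z can be made arbitrarily small.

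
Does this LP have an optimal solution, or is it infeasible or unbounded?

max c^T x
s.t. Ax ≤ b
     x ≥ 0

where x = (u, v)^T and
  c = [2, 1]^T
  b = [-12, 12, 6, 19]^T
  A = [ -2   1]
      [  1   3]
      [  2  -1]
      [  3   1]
One constraint requires 2u - v ≤ 6, while the constraint -2u + v ≤ -12 is equivalent to 2u - v ≥ 12. Together they would need 12 ≤ 2u - v ≤ 6, which is impossible since 12 > 6. No point satisfies all constraints.

Infeasible: no point satisfies all constraints simultaneously.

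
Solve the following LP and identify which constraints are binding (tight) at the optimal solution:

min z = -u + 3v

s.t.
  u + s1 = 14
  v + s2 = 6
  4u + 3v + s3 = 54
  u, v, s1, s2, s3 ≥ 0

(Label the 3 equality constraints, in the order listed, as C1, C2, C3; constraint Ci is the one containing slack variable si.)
Optimal: u = 13.5, v = 0
Slack at optimum:
  C1: slack = 0.5
  C2: slack = 6
  C3: slack = 0 (binding)
  u ≥ 0: u = 13.5
  v ≥ 0: v = 0 (binding)
Binding constraints: C3, v ≥ 0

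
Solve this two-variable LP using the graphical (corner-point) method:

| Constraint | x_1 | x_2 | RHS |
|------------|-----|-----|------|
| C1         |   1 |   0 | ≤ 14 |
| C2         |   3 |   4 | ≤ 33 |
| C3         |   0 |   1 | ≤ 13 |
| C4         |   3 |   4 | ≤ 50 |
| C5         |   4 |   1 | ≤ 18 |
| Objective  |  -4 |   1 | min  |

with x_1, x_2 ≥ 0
Each vertex is the intersection of two constraint boundaries that also satisfies all remaining constraints:
  x_1 = 0 and x_2 = 0 → (0, 0)
  4x_1 + x_2 = 18 and x_2 = 0 → (4.5, 0)
  3x_1 + 4x_2 = 33 and 4x_1 + x_2 = 18 → (3, 6)
  3x_1 + 4x_2 = 33 and x_1 = 0 → (0, 8.25)

Evaluating z = -4x_1 + x_2 at each vertex:
  (0, 0): z = 0
  (4.5, 0): z = -18
  (3, 6): z = -6
  (0, 8.25): z = 8.25

The minimum is at (4.5, 0) with z = -18.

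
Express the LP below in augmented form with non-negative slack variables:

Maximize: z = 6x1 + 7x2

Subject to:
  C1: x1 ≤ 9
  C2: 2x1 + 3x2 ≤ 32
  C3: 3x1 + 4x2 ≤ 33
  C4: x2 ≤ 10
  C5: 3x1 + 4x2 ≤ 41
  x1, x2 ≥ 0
max z = 6x1 + 7x2

s.t.
  x1 + s1 = 9
  2x1 + 3x2 + s2 = 32
  3x1 + 4x2 + s3 = 33
  x2 + s4 = 10
  3x1 + 4x2 + s5 = 41
  x1, x2, s1, s2, s3, s4, s5 ≥ 0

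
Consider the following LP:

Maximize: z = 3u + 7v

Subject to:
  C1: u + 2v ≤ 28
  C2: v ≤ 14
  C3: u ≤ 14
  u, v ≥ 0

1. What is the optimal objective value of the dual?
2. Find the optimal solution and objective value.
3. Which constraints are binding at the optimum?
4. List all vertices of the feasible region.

1. 98 (by strong duality, equal to the primal optimum)
2. u = 0, v = 14, z = 98
3. C1, C2, u ≥ 0
4. (0, 0), (14, 0), (14, 7), (0, 14)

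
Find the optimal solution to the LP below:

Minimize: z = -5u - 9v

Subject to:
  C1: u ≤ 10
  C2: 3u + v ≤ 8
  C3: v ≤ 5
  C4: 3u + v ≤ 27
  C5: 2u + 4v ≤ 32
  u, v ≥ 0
u = 1, v = 5, z = -50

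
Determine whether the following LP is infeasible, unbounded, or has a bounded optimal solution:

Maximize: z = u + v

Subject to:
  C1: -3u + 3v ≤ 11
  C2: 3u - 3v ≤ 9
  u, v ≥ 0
Feasible point: (0, 0) satisfies every constraint, so the LP is feasible.
Direction d = (1, 1): for each constraint row a, a·d ≤ 0 —
  (-3)(1) + (3)(1) = 0 ≤ 0
  (3)(1) + (-3)(1) = 0 ≤ 0
and d ≥ 0, so (0, 0) + t·d stays feasible for every t ≥ 0. Along this ray z = u + v changes by 2 per unit t, so z → +∞.

Unbounded: there is a feasible ray along which z → +∞.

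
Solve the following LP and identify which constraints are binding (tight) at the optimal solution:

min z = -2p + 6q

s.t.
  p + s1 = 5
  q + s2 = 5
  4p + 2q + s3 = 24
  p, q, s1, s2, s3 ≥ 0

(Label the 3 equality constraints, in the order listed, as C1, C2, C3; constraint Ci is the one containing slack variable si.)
Optimal: p = 5, q = 0
Slack at optimum:
  C1: slack = 0 (binding)
  C2: slack = 5
  C3: slack = 4
  p ≥ 0: p = 5
  q ≥ 0: q = 0 (binding)
Binding constraints: C1, q ≥ 0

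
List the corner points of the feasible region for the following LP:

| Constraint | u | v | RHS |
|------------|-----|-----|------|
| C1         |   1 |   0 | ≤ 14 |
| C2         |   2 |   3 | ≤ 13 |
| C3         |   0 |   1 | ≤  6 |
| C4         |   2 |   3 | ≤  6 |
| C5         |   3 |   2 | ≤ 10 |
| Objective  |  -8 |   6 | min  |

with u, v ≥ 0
Each vertex is the intersection of two constraint boundaries that also satisfies all remaining constraints:
  u = 0 and v = 0 → (0, 0)
  2u + 3v = 6 and v = 0 → (3, 0)
  2u + 3v = 6 and u = 0 → (0, 2)

Vertices: (0, 0), (3, 0), (0, 2)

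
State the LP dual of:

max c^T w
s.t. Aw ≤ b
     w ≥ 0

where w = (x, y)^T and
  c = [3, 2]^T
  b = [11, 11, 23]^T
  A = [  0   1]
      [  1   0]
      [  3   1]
Minimize: z = 11y1 + 11y2 + 23y3

Subject to:
  C1: -y2 - 3y3 ≤ -3
  C2: -y1 - y3 ≤ -2
  y1, y2, y3 ≥ 0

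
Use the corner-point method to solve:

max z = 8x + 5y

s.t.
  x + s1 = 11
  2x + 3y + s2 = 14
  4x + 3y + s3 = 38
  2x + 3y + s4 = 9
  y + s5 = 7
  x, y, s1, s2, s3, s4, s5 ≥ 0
Each vertex is the intersection of two constraint boundaries that also satisfies all remaining constraints:
  x = 0 and y = 0 → (0, 0)
  2x + 3y = 9 and y = 0 → (4.5, 0)
  2x + 3y = 9 and x = 0 → (0, 3)

Evaluating z = 8x + 5y at each vertex:
  (0, 0): z = 0
  (4.5, 0): z = 36
  (0, 3): z = 15

The maximum is at (4.5, 0) with z = 36.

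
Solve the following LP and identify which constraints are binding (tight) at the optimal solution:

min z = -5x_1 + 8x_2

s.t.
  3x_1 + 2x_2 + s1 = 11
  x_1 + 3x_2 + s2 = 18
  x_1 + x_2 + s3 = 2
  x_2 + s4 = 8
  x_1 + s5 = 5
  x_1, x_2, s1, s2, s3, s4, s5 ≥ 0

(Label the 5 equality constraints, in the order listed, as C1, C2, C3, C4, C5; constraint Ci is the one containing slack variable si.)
Optimal: x_1 = 2, x_2 = 0
Slack at optimum:
  C1: slack = 5
  C2: slack = 16
  C3: slack = 0 (binding)
  C4: slack = 8
  C5: slack = 3
  x_1 ≥ 0: x_1 = 2
  x_2 ≥ 0: x_2 = 0 (binding)
Binding constraints: C3, x_2 ≥ 0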